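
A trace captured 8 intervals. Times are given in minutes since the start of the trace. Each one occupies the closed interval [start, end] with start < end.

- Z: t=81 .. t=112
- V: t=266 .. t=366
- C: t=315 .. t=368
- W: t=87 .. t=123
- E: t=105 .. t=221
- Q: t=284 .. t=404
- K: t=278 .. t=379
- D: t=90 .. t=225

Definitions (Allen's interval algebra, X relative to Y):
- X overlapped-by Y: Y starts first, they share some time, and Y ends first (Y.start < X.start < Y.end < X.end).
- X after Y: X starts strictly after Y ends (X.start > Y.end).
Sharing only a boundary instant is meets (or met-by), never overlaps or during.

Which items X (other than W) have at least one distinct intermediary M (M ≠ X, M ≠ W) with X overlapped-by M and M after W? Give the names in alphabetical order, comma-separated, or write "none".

Target W = [t=87, t=123].
Intermediaries M with M after W: C, K, Q, V.
Via C — items with X overlapped-by C: none.
Via K — items with X overlapped-by K: Q.
Via Q — items with X overlapped-by Q: none.
Via V — items with X overlapped-by V: C, K, Q.
Union: C, K, Q.

C, K, Q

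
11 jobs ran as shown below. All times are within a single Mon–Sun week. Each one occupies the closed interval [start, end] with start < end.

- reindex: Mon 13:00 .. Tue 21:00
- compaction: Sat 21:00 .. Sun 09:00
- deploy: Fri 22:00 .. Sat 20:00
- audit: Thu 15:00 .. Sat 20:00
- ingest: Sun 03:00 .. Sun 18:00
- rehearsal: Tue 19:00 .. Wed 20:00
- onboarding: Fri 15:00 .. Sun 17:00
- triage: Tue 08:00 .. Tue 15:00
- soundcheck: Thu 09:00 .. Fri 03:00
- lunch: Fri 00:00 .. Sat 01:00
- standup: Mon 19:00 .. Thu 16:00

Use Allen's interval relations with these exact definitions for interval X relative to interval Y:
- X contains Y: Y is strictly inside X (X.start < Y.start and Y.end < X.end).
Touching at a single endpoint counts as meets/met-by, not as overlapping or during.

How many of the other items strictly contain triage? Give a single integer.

Target triage = [Tue 08:00, Tue 15:00].
audit [Thu 15:00, Sat 20:00] → after → no.
compaction [Sat 21:00, Sun 09:00] → after → no.
deploy [Fri 22:00, Sat 20:00] → after → no.
ingest [Sun 03:00, Sun 18:00] → after → no.
lunch [Fri 00:00, Sat 01:00] → after → no.
onboarding [Fri 15:00, Sun 17:00] → after → no.
rehearsal [Tue 19:00, Wed 20:00] → after → no.
reindex [Mon 13:00, Tue 21:00] → contains → counts.
soundcheck [Thu 09:00, Fri 03:00] → after → no.
standup [Mon 19:00, Thu 16:00] → contains → counts.
Total: 2.

2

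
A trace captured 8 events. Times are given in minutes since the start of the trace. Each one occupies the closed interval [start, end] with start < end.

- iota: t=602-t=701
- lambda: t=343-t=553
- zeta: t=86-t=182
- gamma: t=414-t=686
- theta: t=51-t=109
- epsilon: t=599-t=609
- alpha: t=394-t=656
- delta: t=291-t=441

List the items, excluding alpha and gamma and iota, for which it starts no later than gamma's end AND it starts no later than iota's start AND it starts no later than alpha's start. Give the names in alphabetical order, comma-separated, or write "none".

Conditions: its start is no later than gamma's end (X.start <= t=686) AND its start is no later than iota's start (X.start <= t=602) AND its start is no later than alpha's start (X.start <= t=394).
delta: start t=291 <= t=686? ✓; start t=291 <= t=602? ✓; start t=291 <= t=394? ✓ → yes.
epsilon: start t=599 <= t=686? ✓; start t=599 <= t=602? ✓; start t=599 <= t=394? ✗ → no.
lambda: start t=343 <= t=686? ✓; start t=343 <= t=602? ✓; start t=343 <= t=394? ✓ → yes.
theta: start t=51 <= t=686? ✓; start t=51 <= t=602? ✓; start t=51 <= t=394? ✓ → yes.
zeta: start t=86 <= t=686? ✓; start t=86 <= t=602? ✓; start t=86 <= t=394? ✓ → yes.
Result: delta, lambda, theta, zeta.

delta, lambda, theta, zeta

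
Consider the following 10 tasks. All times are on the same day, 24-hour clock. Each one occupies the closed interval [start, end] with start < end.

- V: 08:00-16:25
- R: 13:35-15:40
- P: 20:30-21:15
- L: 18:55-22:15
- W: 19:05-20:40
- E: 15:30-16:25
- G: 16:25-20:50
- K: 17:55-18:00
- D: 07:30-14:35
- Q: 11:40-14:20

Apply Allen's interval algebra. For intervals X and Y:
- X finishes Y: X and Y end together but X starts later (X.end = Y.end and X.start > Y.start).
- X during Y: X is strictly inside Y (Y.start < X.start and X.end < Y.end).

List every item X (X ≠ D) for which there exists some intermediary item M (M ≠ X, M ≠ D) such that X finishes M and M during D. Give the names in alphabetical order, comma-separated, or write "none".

Target D = [07:30, 14:35].
Intermediaries M with M during D: Q.
Via Q — items with X finishes Q: none.
Union: none.

none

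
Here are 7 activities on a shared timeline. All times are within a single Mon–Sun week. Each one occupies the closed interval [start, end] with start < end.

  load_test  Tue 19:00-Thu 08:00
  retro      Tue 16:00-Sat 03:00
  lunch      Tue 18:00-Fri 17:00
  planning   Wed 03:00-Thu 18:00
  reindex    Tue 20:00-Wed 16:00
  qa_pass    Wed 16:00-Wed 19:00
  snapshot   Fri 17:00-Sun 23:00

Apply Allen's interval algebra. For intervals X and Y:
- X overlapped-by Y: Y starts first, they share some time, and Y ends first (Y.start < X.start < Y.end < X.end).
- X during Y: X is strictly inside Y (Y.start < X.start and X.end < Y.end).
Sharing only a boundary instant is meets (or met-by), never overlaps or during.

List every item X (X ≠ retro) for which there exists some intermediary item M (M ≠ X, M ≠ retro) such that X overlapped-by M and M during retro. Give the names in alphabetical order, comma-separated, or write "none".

planning

Target retro = [Tue 16:00, Sat 03:00].
Intermediaries M with M during retro: load_test, lunch, planning, qa_pass, reindex.
Via load_test — items with X overlapped-by load_test: planning.
Via lunch — items with X overlapped-by lunch: none.
Via planning — items with X overlapped-by planning: none.
Via qa_pass — items with X overlapped-by qa_pass: none.
Via reindex — items with X overlapped-by reindex: planning.
Union: planning.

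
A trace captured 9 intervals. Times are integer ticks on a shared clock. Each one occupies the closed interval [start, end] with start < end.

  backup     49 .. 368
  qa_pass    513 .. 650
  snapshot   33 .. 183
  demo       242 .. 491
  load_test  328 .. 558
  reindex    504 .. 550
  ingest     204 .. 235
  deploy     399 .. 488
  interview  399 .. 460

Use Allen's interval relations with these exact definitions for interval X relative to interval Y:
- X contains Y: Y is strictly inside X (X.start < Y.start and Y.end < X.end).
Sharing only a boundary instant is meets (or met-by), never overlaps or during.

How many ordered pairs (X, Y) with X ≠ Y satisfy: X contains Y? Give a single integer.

6

Checking all 72 ordered pairs for relation 'contains'; matching pairs in alphabetical order:
(backup, ingest): backup contains ingest ✓
(demo, deploy): demo contains deploy ✓
(demo, interview): demo contains interview ✓
(load_test, deploy): load_test contains deploy ✓
(load_test, interview): load_test contains interview ✓
(load_test, reindex): load_test contains reindex ✓
Count: 6.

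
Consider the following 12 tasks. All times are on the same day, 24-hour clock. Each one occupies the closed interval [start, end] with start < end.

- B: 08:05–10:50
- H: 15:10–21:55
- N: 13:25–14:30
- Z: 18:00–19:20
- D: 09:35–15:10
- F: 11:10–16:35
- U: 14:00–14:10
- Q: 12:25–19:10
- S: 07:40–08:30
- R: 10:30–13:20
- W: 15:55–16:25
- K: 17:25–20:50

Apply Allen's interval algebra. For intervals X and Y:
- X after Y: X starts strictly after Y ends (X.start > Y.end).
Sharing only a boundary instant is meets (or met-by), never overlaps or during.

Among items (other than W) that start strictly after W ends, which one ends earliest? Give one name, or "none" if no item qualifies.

Target W = [15:55, 16:25].
B [08:05, 10:50] → before → excluded.
D [09:35, 15:10] → before → excluded.
F [11:10, 16:35] → contains → excluded.
H [15:10, 21:55] → contains → excluded.
K [17:25, 20:50] → after → candidate.
N [13:25, 14:30] → before → excluded.
Q [12:25, 19:10] → contains → excluded.
R [10:30, 13:20] → before → excluded.
S [07:40, 08:30] → before → excluded.
U [14:00, 14:10] → before → excluded.
Z [18:00, 19:20] → after → candidate.
Among candidates, earliest end is 19:20 → Z.

Z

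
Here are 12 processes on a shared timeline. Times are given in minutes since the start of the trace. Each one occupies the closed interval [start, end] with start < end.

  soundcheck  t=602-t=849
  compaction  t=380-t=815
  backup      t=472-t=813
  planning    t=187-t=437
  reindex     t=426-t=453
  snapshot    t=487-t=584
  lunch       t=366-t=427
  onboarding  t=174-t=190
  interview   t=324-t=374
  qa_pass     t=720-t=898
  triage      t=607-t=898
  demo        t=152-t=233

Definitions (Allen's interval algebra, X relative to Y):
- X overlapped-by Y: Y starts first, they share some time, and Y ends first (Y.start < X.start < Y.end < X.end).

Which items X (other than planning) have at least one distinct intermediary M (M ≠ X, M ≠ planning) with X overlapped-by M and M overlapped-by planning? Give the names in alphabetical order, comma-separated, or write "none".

Target planning = [t=187, t=437].
Intermediaries M with M overlapped-by planning: compaction, reindex.
Via compaction — items with X overlapped-by compaction: qa_pass, soundcheck, triage.
Via reindex — items with X overlapped-by reindex: none.
Union: qa_pass, soundcheck, triage.

qa_pass, soundcheck, triage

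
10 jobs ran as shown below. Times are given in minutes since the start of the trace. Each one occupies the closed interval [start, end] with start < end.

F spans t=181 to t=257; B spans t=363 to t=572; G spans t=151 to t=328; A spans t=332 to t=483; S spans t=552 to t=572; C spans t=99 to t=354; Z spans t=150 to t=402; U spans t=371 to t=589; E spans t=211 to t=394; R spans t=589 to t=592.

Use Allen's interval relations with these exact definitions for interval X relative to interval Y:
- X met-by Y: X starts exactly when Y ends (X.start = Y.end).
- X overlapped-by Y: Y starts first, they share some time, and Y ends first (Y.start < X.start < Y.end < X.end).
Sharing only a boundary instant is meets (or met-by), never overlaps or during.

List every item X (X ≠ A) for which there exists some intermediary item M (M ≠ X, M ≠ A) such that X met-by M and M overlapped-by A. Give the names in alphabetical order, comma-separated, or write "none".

R

Target A = [t=332, t=483].
Intermediaries M with M overlapped-by A: B, U.
Via B — items with X met-by B: none.
Via U — items with X met-by U: R.
Union: R.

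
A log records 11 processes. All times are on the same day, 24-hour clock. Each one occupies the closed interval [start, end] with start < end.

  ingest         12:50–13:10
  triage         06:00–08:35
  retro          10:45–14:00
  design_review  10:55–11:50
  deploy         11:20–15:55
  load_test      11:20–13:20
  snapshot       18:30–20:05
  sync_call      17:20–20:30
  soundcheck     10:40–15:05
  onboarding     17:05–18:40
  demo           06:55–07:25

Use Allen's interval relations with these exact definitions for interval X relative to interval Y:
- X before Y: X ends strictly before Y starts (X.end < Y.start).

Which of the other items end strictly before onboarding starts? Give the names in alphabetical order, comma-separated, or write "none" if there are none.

demo, deploy, design_review, ingest, load_test, retro, soundcheck, triage

Target onboarding = [17:05, 18:40].
demo [06:55, 07:25] → before → yes.
deploy [11:20, 15:55] → before → yes.
design_review [10:55, 11:50] → before → yes.
ingest [12:50, 13:10] → before → yes.
load_test [11:20, 13:20] → before → yes.
retro [10:45, 14:00] → before → yes.
snapshot [18:30, 20:05] → overlapped-by → no.
soundcheck [10:40, 15:05] → before → yes.
sync_call [17:20, 20:30] → overlapped-by → no.
triage [06:00, 08:35] → before → yes.
Result: demo, deploy, design_review, ingest, load_test, retro, soundcheck, triage.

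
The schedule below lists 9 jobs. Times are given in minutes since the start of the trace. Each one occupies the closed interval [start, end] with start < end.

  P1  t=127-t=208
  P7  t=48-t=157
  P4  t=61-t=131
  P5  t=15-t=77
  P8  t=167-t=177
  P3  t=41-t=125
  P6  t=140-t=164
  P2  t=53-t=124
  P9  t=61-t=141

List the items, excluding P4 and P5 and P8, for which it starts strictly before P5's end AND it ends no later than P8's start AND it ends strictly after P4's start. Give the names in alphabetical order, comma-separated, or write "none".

Conditions: its start is strictly before P5's end (X.start < t=77) AND its end is no later than P8's start (X.end <= t=167) AND its end is strictly after P4's start (X.end > t=61).
P1: start t=127 < t=77? ✗; end t=208 <= t=167? ✗; end t=208 > t=61? ✓ → no.
P2: start t=53 < t=77? ✓; end t=124 <= t=167? ✓; end t=124 > t=61? ✓ → yes.
P3: start t=41 < t=77? ✓; end t=125 <= t=167? ✓; end t=125 > t=61? ✓ → yes.
P6: start t=140 < t=77? ✗; end t=164 <= t=167? ✓; end t=164 > t=61? ✓ → no.
P7: start t=48 < t=77? ✓; end t=157 <= t=167? ✓; end t=157 > t=61? ✓ → yes.
P9: start t=61 < t=77? ✓; end t=141 <= t=167? ✓; end t=141 > t=61? ✓ → yes.
Result: P2, P3, P7, P9.

P2, P3, P7, P9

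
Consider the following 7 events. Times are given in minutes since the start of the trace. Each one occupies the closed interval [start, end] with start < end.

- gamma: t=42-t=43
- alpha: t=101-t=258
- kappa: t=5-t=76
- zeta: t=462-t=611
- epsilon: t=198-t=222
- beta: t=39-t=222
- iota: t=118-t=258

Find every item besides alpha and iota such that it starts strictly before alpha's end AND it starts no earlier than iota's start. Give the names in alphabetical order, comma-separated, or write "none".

Conditions: its start is strictly before alpha's end (X.start < t=258) AND its start is no earlier than iota's start (X.start >= t=118).
beta: start t=39 < t=258? ✓; start t=39 >= t=118? ✗ → no.
epsilon: start t=198 < t=258? ✓; start t=198 >= t=118? ✓ → yes.
gamma: start t=42 < t=258? ✓; start t=42 >= t=118? ✗ → no.
kappa: start t=5 < t=258? ✓; start t=5 >= t=118? ✗ → no.
zeta: start t=462 < t=258? ✗; start t=462 >= t=118? ✓ → no.
Result: epsilon.

epsilon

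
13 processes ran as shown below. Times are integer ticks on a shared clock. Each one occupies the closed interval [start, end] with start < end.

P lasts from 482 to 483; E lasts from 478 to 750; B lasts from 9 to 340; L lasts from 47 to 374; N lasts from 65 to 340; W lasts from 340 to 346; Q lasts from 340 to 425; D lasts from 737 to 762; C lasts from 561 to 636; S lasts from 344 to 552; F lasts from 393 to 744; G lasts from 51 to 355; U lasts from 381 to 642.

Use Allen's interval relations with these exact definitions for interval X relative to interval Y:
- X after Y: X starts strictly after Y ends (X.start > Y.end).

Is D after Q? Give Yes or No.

D = [737, 762], Q = [340, 425].
Actual relation of D to Q: after.
Asked whether 'after' holds → Yes.

Yes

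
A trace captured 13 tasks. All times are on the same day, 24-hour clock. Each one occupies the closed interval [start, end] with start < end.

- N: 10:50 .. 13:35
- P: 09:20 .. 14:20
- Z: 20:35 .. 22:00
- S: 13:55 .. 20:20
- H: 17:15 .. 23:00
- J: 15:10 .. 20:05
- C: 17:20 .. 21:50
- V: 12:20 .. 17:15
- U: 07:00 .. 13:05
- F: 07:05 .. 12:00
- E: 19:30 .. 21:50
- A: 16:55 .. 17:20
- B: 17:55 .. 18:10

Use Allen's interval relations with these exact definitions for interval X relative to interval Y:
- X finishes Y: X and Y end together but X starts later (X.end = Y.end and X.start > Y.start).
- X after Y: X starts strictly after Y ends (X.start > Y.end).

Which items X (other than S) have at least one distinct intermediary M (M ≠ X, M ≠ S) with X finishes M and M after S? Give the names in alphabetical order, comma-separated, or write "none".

none

Target S = [13:55, 20:20].
Intermediaries M with M after S: Z.
Via Z — items with X finishes Z: none.
Union: none.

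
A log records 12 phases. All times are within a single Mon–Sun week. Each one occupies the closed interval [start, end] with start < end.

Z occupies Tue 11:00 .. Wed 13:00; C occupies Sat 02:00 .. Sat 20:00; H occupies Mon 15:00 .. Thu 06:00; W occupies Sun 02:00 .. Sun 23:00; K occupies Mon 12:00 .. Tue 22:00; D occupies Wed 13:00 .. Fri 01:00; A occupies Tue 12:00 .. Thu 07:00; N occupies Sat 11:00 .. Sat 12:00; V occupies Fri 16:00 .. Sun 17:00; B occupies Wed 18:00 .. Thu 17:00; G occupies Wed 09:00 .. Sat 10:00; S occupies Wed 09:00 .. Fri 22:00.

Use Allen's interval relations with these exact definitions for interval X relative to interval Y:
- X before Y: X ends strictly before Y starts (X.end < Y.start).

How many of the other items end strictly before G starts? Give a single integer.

Target G = [Wed 09:00, Sat 10:00].
A [Tue 12:00, Thu 07:00] → overlaps → no.
B [Wed 18:00, Thu 17:00] → during → no.
C [Sat 02:00, Sat 20:00] → overlapped-by → no.
D [Wed 13:00, Fri 01:00] → during → no.
H [Mon 15:00, Thu 06:00] → overlaps → no.
K [Mon 12:00, Tue 22:00] → before → counts.
N [Sat 11:00, Sat 12:00] → after → no.
S [Wed 09:00, Fri 22:00] → starts → no.
V [Fri 16:00, Sun 17:00] → overlapped-by → no.
W [Sun 02:00, Sun 23:00] → after → no.
Z [Tue 11:00, Wed 13:00] → overlaps → no.
Total: 1.

1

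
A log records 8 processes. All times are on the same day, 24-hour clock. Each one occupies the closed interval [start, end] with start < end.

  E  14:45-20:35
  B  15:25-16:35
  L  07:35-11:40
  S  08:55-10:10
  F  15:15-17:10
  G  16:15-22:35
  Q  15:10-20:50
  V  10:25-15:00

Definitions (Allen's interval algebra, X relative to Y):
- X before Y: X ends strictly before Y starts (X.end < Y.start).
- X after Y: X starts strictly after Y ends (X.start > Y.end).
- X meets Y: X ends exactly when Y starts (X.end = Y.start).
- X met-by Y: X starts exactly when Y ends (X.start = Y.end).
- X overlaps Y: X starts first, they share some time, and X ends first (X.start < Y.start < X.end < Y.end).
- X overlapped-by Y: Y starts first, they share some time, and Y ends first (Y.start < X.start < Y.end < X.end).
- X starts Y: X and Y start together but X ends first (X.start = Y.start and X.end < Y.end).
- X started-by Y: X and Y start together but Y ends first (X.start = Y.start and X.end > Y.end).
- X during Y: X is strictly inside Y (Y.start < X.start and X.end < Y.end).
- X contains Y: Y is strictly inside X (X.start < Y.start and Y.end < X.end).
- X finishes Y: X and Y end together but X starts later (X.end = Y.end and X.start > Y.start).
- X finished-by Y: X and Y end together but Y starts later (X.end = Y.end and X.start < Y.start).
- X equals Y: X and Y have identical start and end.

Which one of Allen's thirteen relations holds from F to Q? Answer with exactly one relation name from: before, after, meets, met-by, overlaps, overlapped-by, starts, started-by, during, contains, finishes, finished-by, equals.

F = [15:15, 17:10]; Q = [15:10, 20:50].
Compare endpoints: F.start > Q.start, F.start < Q.end, F.end > Q.start, F.end < Q.end.
That pattern is 'during'.

during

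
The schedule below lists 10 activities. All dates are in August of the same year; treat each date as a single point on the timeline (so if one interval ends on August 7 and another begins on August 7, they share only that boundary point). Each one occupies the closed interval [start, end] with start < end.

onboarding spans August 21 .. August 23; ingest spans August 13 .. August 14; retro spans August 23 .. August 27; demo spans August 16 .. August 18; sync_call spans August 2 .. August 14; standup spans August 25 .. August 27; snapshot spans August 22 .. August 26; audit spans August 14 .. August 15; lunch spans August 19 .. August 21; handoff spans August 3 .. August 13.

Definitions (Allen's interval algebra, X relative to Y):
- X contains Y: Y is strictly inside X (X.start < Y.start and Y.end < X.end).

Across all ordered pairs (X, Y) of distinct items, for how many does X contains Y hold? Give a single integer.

1

Checking all 90 ordered pairs for relation 'contains'; matching pairs in alphabetical order:
(sync_call, handoff): sync_call contains handoff ✓
Count: 1.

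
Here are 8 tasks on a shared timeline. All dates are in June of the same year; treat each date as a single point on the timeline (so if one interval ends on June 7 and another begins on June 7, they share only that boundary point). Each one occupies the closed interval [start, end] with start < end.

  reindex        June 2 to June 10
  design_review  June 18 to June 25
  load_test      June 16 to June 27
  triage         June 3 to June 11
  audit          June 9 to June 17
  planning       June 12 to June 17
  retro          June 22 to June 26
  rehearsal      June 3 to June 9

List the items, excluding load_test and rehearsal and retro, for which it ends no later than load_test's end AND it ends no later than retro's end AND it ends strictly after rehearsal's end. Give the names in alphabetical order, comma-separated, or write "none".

Conditions: its end is no later than load_test's end (X.end <= June 27) AND its end is no later than retro's end (X.end <= June 26) AND its end is strictly after rehearsal's end (X.end > June 9).
audit: end June 17 <= June 27? ✓; end June 17 <= June 26? ✓; end June 17 > June 9? ✓ → yes.
design_review: end June 25 <= June 27? ✓; end June 25 <= June 26? ✓; end June 25 > June 9? ✓ → yes.
planning: end June 17 <= June 27? ✓; end June 17 <= June 26? ✓; end June 17 > June 9? ✓ → yes.
reindex: end June 10 <= June 27? ✓; end June 10 <= June 26? ✓; end June 10 > June 9? ✓ → yes.
triage: end June 11 <= June 27? ✓; end June 11 <= June 26? ✓; end June 11 > June 9? ✓ → yes.
Result: audit, design_review, planning, reindex, triage.

audit, design_review, planning, reindex, triage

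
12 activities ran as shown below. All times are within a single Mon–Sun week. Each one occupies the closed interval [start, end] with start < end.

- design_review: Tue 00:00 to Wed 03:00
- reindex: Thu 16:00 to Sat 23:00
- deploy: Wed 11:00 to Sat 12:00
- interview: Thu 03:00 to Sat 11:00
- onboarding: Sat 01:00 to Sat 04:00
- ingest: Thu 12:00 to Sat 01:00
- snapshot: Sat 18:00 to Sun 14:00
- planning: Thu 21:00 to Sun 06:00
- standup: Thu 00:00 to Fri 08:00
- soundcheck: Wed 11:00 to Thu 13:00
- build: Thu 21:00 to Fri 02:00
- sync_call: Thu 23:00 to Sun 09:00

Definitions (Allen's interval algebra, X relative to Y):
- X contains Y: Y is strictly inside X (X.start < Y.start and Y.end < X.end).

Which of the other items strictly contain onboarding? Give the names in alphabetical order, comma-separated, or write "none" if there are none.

deploy, interview, planning, reindex, sync_call

Target onboarding = [Sat 01:00, Sat 04:00].
build [Thu 21:00, Fri 02:00] → before → no.
deploy [Wed 11:00, Sat 12:00] → contains → yes.
design_review [Tue 00:00, Wed 03:00] → before → no.
ingest [Thu 12:00, Sat 01:00] → meets → no.
interview [Thu 03:00, Sat 11:00] → contains → yes.
planning [Thu 21:00, Sun 06:00] → contains → yes.
reindex [Thu 16:00, Sat 23:00] → contains → yes.
snapshot [Sat 18:00, Sun 14:00] → after → no.
soundcheck [Wed 11:00, Thu 13:00] → before → no.
standup [Thu 00:00, Fri 08:00] → before → no.
sync_call [Thu 23:00, Sun 09:00] → contains → yes.
Result: deploy, interview, planning, reindex, sync_call.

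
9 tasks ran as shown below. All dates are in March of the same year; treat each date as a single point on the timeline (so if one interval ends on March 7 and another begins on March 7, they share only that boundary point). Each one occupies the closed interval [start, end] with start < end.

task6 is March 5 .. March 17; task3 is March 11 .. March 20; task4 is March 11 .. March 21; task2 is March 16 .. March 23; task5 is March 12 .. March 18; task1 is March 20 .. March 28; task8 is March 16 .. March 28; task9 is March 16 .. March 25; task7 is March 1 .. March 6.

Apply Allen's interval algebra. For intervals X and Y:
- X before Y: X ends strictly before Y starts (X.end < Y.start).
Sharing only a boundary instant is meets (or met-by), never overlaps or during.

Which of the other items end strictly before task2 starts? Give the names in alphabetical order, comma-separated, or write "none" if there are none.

task7

Target task2 = [March 16, March 23].
task1 [March 20, March 28] → overlapped-by → no.
task3 [March 11, March 20] → overlaps → no.
task4 [March 11, March 21] → overlaps → no.
task5 [March 12, March 18] → overlaps → no.
task6 [March 5, March 17] → overlaps → no.
task7 [March 1, March 6] → before → yes.
task8 [March 16, March 28] → started-by → no.
task9 [March 16, March 25] → started-by → no.
Result: task7.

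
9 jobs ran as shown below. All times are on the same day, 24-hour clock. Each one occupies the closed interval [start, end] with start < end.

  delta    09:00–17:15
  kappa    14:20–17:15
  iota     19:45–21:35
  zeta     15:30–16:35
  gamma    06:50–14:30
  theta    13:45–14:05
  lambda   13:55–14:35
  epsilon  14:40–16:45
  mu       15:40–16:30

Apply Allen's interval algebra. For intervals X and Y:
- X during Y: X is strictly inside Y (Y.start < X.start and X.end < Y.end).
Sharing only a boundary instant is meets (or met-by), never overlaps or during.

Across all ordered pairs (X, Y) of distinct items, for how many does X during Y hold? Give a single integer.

12

Checking all 72 ordered pairs for relation 'during'; matching pairs in alphabetical order:
(epsilon, delta): epsilon during delta ✓
(epsilon, kappa): epsilon during kappa ✓
(lambda, delta): lambda during delta ✓
(mu, delta): mu during delta ✓
(mu, epsilon): mu during epsilon ✓
(mu, kappa): mu during kappa ✓
(mu, zeta): mu during zeta ✓
(theta, delta): theta during delta ✓
(theta, gamma): theta during gamma ✓
(zeta, delta): zeta during delta ✓
(zeta, epsilon): zeta during epsilon ✓
(zeta, kappa): zeta during kappa ✓
Count: 12.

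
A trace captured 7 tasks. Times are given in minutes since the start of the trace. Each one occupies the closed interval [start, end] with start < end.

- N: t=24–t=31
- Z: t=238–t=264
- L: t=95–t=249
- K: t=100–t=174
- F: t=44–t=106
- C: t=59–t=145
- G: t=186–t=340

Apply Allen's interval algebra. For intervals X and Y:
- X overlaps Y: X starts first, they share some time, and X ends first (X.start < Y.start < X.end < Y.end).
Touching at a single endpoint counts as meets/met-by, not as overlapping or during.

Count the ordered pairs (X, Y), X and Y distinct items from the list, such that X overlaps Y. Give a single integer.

7

Checking all 42 ordered pairs for relation 'overlaps'; matching pairs in alphabetical order:
(C, K): C overlaps K ✓
(C, L): C overlaps L ✓
(F, C): F overlaps C ✓
(F, K): F overlaps K ✓
(F, L): F overlaps L ✓
(L, G): L overlaps G ✓
(L, Z): L overlaps Z ✓
Count: 7.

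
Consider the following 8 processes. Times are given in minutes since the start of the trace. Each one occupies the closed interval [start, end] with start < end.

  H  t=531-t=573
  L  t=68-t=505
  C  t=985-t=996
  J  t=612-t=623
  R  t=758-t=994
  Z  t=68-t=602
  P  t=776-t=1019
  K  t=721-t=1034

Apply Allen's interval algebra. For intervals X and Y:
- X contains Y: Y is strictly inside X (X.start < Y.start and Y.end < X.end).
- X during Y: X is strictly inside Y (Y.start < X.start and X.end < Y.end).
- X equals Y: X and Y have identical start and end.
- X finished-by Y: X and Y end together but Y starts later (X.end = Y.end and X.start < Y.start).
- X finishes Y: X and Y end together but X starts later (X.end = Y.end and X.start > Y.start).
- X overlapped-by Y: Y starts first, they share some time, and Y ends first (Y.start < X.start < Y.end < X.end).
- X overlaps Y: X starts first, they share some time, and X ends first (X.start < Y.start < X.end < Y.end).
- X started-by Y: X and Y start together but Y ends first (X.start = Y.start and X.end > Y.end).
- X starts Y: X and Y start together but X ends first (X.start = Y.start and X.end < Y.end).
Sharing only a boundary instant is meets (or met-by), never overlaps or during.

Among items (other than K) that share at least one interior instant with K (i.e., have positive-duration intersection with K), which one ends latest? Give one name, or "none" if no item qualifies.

Target K = [t=721, t=1034].
C [t=985, t=996] → during → candidate.
H [t=531, t=573] → before → excluded.
J [t=612, t=623] → before → excluded.
L [t=68, t=505] → before → excluded.
P [t=776, t=1019] → during → candidate.
R [t=758, t=994] → during → candidate.
Z [t=68, t=602] → before → excluded.
Among candidates, latest end is t=1019 → P.

P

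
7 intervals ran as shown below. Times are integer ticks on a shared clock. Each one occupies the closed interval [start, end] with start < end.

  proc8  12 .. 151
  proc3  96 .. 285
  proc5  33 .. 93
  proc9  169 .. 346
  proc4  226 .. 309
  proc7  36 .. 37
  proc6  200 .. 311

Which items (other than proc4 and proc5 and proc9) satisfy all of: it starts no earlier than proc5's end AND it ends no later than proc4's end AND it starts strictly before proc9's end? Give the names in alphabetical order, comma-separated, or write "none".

Conditions: its start is no earlier than proc5's end (X.start >= 93) AND its end is no later than proc4's end (X.end <= 309) AND its start is strictly before proc9's end (X.start < 346).
proc3: start 96 >= 93? ✓; end 285 <= 309? ✓; start 96 < 346? ✓ → yes.
proc6: start 200 >= 93? ✓; end 311 <= 309? ✗; start 200 < 346? ✓ → no.
proc7: start 36 >= 93? ✗; end 37 <= 309? ✓; start 36 < 346? ✓ → no.
proc8: start 12 >= 93? ✗; end 151 <= 309? ✓; start 12 < 346? ✓ → no.
Result: proc3.

proc3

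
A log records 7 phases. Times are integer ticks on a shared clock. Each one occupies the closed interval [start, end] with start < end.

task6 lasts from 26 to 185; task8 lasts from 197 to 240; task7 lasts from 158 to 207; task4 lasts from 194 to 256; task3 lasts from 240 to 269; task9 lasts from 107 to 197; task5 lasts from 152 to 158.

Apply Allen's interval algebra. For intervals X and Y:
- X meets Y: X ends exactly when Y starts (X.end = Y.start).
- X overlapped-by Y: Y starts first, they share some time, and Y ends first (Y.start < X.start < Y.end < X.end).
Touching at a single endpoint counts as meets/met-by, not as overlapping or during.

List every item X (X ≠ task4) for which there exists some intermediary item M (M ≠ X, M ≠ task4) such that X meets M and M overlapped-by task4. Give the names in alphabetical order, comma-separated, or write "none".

task8

Target task4 = [194, 256].
Intermediaries M with M overlapped-by task4: task3.
Via task3 — items with X meets task3: task8.
Union: task8.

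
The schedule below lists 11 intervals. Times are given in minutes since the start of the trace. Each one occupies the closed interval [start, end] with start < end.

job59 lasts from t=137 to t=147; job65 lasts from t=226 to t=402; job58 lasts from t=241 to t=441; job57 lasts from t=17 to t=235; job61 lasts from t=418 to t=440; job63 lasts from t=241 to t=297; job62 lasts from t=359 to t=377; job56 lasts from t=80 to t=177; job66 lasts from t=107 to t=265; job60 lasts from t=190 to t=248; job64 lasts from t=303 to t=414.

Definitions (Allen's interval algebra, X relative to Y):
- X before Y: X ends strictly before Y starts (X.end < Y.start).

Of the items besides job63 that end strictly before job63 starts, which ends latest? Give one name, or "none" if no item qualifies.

Target job63 = [t=241, t=297].
job56 [t=80, t=177] → before → candidate.
job57 [t=17, t=235] → before → candidate.
job58 [t=241, t=441] → started-by → excluded.
job59 [t=137, t=147] → before → candidate.
job60 [t=190, t=248] → overlaps → excluded.
job61 [t=418, t=440] → after → excluded.
job62 [t=359, t=377] → after → excluded.
job64 [t=303, t=414] → after → excluded.
job65 [t=226, t=402] → contains → excluded.
job66 [t=107, t=265] → overlaps → excluded.
Among candidates, latest end is t=235 → job57.

job57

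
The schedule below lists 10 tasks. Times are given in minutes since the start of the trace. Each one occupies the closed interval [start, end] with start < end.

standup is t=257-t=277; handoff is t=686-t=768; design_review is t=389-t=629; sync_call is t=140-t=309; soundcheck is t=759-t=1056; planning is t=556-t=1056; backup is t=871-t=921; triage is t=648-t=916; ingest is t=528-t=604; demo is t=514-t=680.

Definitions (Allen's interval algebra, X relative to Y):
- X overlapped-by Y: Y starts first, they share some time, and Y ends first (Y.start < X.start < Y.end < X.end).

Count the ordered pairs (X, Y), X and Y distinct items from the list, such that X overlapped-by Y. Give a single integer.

8

Checking all 90 ordered pairs for relation 'overlapped-by'; matching pairs in alphabetical order:
(backup, triage): backup overlapped-by triage ✓
(demo, design_review): demo overlapped-by design_review ✓
(planning, demo): planning overlapped-by demo ✓
(planning, design_review): planning overlapped-by design_review ✓
(planning, ingest): planning overlapped-by ingest ✓
(soundcheck, handoff): soundcheck overlapped-by handoff ✓
(soundcheck, triage): soundcheck overlapped-by triage ✓
(triage, demo): triage overlapped-by demo ✓
Count: 8.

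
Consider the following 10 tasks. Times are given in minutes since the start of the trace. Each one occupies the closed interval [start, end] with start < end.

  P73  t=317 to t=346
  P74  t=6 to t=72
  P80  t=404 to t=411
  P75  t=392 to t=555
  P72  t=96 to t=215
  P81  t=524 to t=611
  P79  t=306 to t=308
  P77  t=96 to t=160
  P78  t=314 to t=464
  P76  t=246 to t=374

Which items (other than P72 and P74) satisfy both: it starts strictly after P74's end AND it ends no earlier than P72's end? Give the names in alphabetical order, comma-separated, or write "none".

Conditions: its start is strictly after P74's end (X.start > t=72) AND its end is no earlier than P72's end (X.end >= t=215).
P73: start t=317 > t=72? ✓; end t=346 >= t=215? ✓ → yes.
P75: start t=392 > t=72? ✓; end t=555 >= t=215? ✓ → yes.
P76: start t=246 > t=72? ✓; end t=374 >= t=215? ✓ → yes.
P77: start t=96 > t=72? ✓; end t=160 >= t=215? ✗ → no.
P78: start t=314 > t=72? ✓; end t=464 >= t=215? ✓ → yes.
P79: start t=306 > t=72? ✓; end t=308 >= t=215? ✓ → yes.
P80: start t=404 > t=72? ✓; end t=411 >= t=215? ✓ → yes.
P81: start t=524 > t=72? ✓; end t=611 >= t=215? ✓ → yes.
Result: P73, P75, P76, P78, P79, P80, P81.

P73, P75, P76, P78, P79, P80, P81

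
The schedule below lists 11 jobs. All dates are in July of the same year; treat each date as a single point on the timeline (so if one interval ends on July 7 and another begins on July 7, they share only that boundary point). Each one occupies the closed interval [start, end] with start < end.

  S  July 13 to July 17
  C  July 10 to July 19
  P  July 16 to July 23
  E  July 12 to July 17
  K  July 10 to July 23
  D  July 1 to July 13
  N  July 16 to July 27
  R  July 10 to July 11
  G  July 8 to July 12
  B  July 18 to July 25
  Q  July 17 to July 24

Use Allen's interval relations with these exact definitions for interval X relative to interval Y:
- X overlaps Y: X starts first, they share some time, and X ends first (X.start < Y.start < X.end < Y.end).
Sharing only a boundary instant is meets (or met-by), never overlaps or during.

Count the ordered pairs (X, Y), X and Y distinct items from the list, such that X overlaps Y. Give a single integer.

Checking all 110 ordered pairs for relation 'overlaps'; matching pairs in alphabetical order:
(C, B): C overlaps B ✓
(C, N): C overlaps N ✓
(C, P): C overlaps P ✓
(C, Q): C overlaps Q ✓
(D, C): D overlaps C ✓
(D, E): D overlaps E ✓
(D, K): D overlaps K ✓
(E, N): E overlaps N ✓
(E, P): E overlaps P ✓
(G, C): G overlaps C ✓
(G, K): G overlaps K ✓
(K, B): K overlaps B ✓
(K, N): K overlaps N ✓
(K, Q): K overlaps Q ✓
(P, B): P overlaps B ✓
(P, Q): P overlaps Q ✓
(Q, B): Q overlaps B ✓
(S, N): S overlaps N ✓
(S, P): S overlaps P ✓
Count: 19.

19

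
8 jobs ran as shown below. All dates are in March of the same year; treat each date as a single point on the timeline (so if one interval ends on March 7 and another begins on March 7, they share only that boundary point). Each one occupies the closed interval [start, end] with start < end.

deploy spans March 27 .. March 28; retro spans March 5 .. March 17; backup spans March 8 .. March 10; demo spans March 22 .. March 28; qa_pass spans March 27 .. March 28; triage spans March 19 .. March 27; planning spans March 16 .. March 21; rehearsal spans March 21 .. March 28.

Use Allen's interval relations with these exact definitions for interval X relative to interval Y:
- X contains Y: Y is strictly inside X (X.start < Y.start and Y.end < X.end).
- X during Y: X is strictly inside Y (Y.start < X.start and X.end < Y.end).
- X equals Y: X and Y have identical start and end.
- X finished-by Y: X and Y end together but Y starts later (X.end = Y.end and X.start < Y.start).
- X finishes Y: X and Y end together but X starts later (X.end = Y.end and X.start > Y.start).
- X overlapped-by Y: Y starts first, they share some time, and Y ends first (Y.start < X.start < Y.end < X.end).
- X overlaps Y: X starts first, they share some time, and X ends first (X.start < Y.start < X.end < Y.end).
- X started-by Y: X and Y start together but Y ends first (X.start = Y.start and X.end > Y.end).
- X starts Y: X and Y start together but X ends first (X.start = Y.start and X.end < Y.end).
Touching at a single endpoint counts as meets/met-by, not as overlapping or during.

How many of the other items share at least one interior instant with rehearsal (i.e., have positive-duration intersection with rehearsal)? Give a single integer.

4

Target rehearsal = [March 21, March 28].
backup [March 8, March 10] → before → no.
demo [March 22, March 28] → finishes → counts.
deploy [March 27, March 28] → finishes → counts.
planning [March 16, March 21] → meets → no.
qa_pass [March 27, March 28] → finishes → counts.
retro [March 5, March 17] → before → no.
triage [March 19, March 27] → overlaps → counts.
Total: 4.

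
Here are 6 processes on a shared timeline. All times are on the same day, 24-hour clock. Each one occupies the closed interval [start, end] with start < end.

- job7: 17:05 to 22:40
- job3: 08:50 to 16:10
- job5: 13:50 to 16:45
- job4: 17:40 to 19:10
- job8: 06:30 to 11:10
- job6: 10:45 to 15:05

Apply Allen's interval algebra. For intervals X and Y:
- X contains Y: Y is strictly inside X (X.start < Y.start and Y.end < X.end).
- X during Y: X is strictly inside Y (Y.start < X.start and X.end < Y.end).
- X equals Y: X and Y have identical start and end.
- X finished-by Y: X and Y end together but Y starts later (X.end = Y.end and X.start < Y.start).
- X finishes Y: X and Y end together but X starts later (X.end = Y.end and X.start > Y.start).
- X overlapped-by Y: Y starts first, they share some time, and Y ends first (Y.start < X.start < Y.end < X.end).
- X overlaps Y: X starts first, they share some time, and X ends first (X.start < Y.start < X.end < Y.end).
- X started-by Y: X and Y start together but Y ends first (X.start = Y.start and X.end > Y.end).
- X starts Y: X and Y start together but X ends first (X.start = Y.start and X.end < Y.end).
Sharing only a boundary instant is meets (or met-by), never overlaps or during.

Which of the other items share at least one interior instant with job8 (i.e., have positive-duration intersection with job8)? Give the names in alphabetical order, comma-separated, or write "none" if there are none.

job3, job6

Target job8 = [06:30, 11:10].
job3 [08:50, 16:10] → overlapped-by → yes.
job4 [17:40, 19:10] → after → no.
job5 [13:50, 16:45] → after → no.
job6 [10:45, 15:05] → overlapped-by → yes.
job7 [17:05, 22:40] → after → no.
Result: job3, job6.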